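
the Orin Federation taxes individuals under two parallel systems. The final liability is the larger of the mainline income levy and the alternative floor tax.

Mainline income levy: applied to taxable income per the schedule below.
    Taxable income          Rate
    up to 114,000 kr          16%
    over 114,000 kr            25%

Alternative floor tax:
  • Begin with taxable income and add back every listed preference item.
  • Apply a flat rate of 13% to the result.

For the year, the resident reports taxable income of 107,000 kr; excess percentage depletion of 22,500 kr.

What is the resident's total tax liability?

Alternative floor tax:
  Adjusted income: 107,000 kr + 22,500 kr = 129,500 kr
  129,500 kr × 13% = 16,835 kr

Mainline income levy:
  107,000 kr × 16% = 17,120 kr

17,120 kr > 16,835 kr, so the mainline income levy governs.

17,120 kr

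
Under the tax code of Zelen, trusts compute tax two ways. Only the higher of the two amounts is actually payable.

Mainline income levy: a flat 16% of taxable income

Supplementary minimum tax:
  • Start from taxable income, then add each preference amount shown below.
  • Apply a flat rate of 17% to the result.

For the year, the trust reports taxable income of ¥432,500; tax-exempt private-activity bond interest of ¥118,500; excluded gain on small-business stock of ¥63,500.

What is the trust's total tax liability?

Mainline income levy:
  ¥432,500 × 16% = ¥69,200

Supplementary minimum tax:
  Adjusted income: ¥432,500 + ¥118,500 + ¥63,500 = ¥614,500
  ¥614,500 × 17% = ¥104,465

¥104,465 > ¥69,200, so the supplementary minimum tax is the binding amount.

¥104,465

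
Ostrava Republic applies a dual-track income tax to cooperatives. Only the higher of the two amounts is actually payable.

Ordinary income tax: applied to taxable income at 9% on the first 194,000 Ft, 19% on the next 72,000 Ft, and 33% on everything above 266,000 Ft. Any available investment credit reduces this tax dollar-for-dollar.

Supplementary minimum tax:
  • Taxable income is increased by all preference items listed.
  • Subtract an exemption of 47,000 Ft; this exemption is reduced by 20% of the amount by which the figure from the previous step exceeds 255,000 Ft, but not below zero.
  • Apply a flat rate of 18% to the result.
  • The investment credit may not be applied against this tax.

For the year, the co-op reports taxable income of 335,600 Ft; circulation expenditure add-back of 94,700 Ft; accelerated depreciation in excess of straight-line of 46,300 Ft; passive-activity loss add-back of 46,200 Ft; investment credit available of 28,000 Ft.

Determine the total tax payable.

Ordinary income tax:
  194,000 Ft × 9% = 17,460 Ft
  72,000 Ft × 19% = 13,680 Ft
  69,600 Ft × 33% = 22,968 Ft
  → 54,108 Ft
  Less investment credit 28,000 Ft → 26,108 Ft

Supplementary minimum tax:
  Adjusted income: 335,600 Ft + 94,700 Ft + 46,300 Ft + 46,200 Ft = 522,800 Ft
  Exemption: 20% × (522,800 Ft − 255,000 Ft) = 53,560 Ft ≥ 47,000 Ft, so the exemption is fully phased out
  Base: 522,800 Ft − 0 Ft = 522,800 Ft
  522,800 Ft × 18% = 94,104 Ft

94,104 Ft > 26,108 Ft, so the supplementary minimum tax is the binding amount.

94,104 Ft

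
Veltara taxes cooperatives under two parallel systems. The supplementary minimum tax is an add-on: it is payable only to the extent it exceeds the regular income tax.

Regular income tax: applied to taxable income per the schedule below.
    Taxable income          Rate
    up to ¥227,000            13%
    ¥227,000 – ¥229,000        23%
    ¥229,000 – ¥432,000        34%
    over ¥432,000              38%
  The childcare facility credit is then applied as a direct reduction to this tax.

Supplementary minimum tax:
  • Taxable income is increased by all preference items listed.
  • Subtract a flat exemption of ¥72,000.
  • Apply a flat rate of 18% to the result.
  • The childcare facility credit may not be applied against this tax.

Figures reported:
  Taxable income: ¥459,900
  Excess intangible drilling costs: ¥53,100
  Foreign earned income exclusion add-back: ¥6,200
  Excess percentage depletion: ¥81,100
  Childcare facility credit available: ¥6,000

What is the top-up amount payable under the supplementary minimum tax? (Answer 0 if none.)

Regular income tax:
  ¥227,000 × 13% = ¥29,510
  ¥2,000 × 23% = ¥460
  ¥203,000 × 34% = ¥69,020
  ¥27,900 × 38% = ¥10,602
  → ¥109,592
  Less childcare facility credit ¥6,000 → ¥103,592

Supplementary minimum tax:
  Adjusted income: ¥459,900 + ¥53,100 + ¥6,200 + ¥81,100 = ¥600,300
  Less exemption ¥72,000 → base ¥528,300
  ¥528,300 × 18% = ¥95,094

¥95,094 ≤ ¥103,592, so no add-on is due.

¥0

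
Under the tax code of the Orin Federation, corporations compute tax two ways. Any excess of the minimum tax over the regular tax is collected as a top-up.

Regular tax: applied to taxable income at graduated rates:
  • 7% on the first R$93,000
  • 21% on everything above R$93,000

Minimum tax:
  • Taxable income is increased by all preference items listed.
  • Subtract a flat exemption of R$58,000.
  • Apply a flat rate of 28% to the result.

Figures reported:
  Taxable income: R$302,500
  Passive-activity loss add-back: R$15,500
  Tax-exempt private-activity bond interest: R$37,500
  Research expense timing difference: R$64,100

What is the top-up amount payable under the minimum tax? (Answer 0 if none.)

R$50,743

Regular tax:
  R$93,000 × 7% = R$6,510
  R$209,500 × 21% = R$43,995
  → R$50,505

Minimum tax:
  Adjusted income: R$302,500 + R$15,500 + R$37,500 + R$64,100 = R$419,600
  Less exemption R$58,000 → base R$361,600
  R$361,600 × 28% = R$101,248

Excess of minimum tax over regular tax: R$101,248 − R$50,505 = R$50,743.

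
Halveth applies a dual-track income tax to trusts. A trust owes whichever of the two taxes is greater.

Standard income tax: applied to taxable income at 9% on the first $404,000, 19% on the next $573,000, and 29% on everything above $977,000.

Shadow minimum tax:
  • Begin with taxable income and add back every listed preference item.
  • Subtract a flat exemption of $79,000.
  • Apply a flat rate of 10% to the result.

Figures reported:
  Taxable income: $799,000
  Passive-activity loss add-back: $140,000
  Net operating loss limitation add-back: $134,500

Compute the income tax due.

$111,410

Shadow minimum tax:
  Adjusted income: $799,000 + $140,000 + $134,500 = $1,073,500
  Less exemption $79,000 → base $994,500
  $994,500 × 10% = $99,450

Standard income tax:
  $404,000 × 9% = $36,360
  $395,000 × 19% = $75,050
  → $111,410

$111,410 > $99,450, so the standard income tax governs.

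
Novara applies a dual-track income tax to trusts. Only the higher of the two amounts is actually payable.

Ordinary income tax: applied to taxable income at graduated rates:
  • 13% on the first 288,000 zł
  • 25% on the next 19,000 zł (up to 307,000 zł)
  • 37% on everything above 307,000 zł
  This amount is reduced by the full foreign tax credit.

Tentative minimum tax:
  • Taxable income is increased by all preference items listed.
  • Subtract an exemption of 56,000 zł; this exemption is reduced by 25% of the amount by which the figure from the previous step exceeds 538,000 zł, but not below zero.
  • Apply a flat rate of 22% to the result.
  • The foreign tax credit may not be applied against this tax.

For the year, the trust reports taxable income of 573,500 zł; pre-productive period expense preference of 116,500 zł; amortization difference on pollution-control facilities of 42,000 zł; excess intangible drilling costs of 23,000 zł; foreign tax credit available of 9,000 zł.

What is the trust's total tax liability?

165,715 zł

Ordinary income tax:
  288,000 zł × 13% = 37,440 zł
  19,000 zł × 25% = 4,750 zł
  266,500 zł × 37% = 98,605 zł
  → 140,795 zł
  Less foreign tax credit 9,000 zł → 131,795 zł

Tentative minimum tax:
  Adjusted income: 573,500 zł + 116,500 zł + 42,000 zł + 23,000 zł = 755,000 zł
  Exemption: 56,000 zł − 25% × (755,000 zł − 538,000 zł) = 56,000 zł − 54,250 zł = 1,750 zł
  Base: 755,000 zł − 1,750 zł = 753,250 zł
  753,250 zł × 22% = 165,715 zł

165,715 zł > 131,795 zł, so the tentative minimum tax is the binding amount.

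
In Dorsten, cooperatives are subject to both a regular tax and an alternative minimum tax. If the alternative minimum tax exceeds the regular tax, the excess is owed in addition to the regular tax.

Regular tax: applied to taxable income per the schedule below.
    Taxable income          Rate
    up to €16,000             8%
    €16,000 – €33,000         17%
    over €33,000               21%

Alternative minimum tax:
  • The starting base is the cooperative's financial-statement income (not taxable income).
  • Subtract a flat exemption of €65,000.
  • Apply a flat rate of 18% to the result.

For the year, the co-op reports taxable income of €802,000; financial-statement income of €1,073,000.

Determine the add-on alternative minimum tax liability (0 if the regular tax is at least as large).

Regular tax:
  €16,000 × 8% = €1,280
  €17,000 × 17% = €2,890
  €769,000 × 21% = €161,490
  → €165,660

Alternative minimum tax:
  Base (financial-statement income): €1,073,000
  Less exemption €65,000 → base €1,008,000
  €1,008,000 × 18% = €181,440

Excess of alternative minimum tax over regular tax: €181,440 − €165,660 = €15,780.

€15,780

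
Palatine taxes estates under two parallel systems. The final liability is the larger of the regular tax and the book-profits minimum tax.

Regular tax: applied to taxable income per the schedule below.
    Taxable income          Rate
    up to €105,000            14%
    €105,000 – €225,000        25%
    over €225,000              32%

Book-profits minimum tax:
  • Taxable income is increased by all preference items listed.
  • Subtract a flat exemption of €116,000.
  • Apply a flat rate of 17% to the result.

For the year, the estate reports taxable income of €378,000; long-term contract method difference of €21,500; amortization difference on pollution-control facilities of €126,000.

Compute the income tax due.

Book-profits minimum tax:
  Adjusted income: €378,000 + €21,500 + €126,000 = €525,500
  Less exemption €116,000 → base €409,500
  €409,500 × 17% = €69,615

Regular tax:
  €105,000 × 14% = €14,700
  €120,000 × 25% = €30,000
  €153,000 × 32% = €48,960
  → €93,660

€93,660 > €69,615, so the regular tax governs.

€93,660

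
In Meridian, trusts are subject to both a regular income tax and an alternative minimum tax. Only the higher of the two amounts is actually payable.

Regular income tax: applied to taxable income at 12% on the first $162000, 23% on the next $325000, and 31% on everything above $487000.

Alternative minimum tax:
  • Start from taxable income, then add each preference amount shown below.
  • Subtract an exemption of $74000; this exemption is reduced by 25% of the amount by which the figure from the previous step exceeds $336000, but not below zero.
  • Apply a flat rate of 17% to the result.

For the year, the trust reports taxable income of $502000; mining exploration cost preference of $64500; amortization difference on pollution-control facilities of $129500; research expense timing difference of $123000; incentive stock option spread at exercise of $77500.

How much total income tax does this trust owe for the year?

Regular income tax:
  $162000 × 12% = $19440
  $325000 × 23% = $74750
  $15000 × 31% = $4650
  → $98840

Alternative minimum tax:
  Adjusted income: $502000 + $64500 + $129500 + $123000 + $77500 = $896500
  Exemption: 25% × ($896500 − $336000) = $140125 ≥ $74000, so the exemption is fully phased out
  Base: $896500 − $0 = $896500
  $896500 × 17% = $152405

$152405 > $98840, so the alternative minimum tax is the binding amount.

$152405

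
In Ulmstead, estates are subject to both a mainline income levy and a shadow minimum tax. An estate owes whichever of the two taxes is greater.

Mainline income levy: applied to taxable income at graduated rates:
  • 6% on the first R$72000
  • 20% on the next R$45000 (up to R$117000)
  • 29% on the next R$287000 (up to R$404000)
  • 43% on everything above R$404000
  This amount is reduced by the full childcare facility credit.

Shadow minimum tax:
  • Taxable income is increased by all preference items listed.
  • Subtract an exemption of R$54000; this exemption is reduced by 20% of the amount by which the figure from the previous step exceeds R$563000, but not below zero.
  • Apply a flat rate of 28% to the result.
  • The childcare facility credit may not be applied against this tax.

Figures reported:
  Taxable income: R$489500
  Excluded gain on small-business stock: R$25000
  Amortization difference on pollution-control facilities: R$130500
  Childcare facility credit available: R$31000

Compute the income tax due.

Shadow minimum tax:
  Adjusted income: R$489500 + R$25000 + R$130500 = R$645000
  Exemption: R$54000 − 20% × (R$645000 − R$563000) = R$54000 − R$16400 = R$37600
  Base: R$645000 − R$37600 = R$607400
  R$607400 × 28% = R$170072

Mainline income levy:
  R$72000 × 6% = R$4320
  R$45000 × 20% = R$9000
  R$287000 × 29% = R$83230
  R$85500 × 43% = R$36765
  → R$133315
  Less childcare facility credit R$31000 → R$102315

R$170072 > R$102315, so the shadow minimum tax is the binding amount.

R$170072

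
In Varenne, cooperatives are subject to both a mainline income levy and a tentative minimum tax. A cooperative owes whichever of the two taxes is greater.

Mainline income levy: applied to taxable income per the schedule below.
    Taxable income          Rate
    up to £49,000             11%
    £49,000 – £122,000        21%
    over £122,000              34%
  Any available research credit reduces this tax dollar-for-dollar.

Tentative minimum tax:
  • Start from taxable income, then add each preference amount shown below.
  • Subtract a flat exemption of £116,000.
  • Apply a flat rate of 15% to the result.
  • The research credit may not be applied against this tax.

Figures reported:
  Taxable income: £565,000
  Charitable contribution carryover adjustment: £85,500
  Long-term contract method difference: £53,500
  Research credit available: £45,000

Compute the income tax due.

£126,340

Tentative minimum tax:
  Adjusted income: £565,000 + £85,500 + £53,500 = £704,000
  Less exemption £116,000 → base £588,000
  £588,000 × 15% = £88,200

Mainline income levy:
  £49,000 × 11% = £5,390
  £73,000 × 21% = £15,330
  £443,000 × 34% = £150,620
  → £171,340
  Less research credit £45,000 → £126,340

£126,340 > £88,200, so the mainline income levy governs.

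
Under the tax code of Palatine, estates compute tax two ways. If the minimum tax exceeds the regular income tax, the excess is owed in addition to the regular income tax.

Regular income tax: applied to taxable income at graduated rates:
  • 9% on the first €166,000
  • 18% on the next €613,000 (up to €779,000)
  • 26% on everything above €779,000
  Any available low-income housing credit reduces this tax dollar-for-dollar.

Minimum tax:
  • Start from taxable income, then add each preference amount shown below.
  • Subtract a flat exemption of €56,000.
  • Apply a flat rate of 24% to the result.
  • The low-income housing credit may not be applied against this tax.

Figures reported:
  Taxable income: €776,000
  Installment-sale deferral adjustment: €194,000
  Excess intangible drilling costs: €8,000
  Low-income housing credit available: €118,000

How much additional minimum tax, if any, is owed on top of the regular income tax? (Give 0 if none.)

€214,540

Regular income tax:
  €166,000 × 9% = €14,940
  €610,000 × 18% = €109,800
  → €124,740
  Less low-income housing credit €118,000 → €6,740

Minimum tax:
  Adjusted income: €776,000 + €194,000 + €8,000 = €978,000
  Less exemption €56,000 → base €922,000
  €922,000 × 24% = €221,280

Excess of minimum tax over regular income tax: €221,280 − €6,740 = €214,540.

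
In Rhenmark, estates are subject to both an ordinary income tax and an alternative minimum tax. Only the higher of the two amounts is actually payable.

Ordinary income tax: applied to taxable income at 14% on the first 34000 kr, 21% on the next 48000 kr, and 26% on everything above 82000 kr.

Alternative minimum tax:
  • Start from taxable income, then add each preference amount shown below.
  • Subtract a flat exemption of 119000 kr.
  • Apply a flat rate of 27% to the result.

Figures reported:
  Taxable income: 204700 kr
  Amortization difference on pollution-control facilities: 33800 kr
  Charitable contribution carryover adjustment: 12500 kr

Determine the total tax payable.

Ordinary income tax:
  34000 kr × 14% = 4760 kr
  48000 kr × 21% = 10080 kr
  122700 kr × 26% = 31902 kr
  → 46742 kr

Alternative minimum tax:
  Adjusted income: 204700 kr + 33800 kr + 12500 kr = 251000 kr
  Less exemption 119000 kr → base 132000 kr
  132000 kr × 27% = 35640 kr

46742 kr > 35640 kr, so the ordinary income tax governs.

46742 kr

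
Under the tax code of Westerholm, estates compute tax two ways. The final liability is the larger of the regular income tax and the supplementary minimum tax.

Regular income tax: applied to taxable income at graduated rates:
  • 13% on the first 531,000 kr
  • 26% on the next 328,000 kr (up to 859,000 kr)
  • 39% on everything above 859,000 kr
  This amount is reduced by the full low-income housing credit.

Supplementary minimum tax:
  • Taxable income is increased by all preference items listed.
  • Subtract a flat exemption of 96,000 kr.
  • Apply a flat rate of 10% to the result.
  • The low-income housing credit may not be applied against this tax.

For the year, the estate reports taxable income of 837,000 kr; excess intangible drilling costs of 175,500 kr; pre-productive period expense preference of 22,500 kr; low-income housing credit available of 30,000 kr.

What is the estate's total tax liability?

Regular income tax:
  531,000 kr × 13% = 69,030 kr
  306,000 kr × 26% = 79,560 kr
  → 148,590 kr
  Less low-income housing credit 30,000 kr → 118,590 kr

Supplementary minimum tax:
  Adjusted income: 837,000 kr + 175,500 kr + 22,500 kr = 1,035,000 kr
  Less exemption 96,000 kr → base 939,000 kr
  939,000 kr × 10% = 93,900 kr

118,590 kr > 93,900 kr, so the regular income tax governs.

118,590 kr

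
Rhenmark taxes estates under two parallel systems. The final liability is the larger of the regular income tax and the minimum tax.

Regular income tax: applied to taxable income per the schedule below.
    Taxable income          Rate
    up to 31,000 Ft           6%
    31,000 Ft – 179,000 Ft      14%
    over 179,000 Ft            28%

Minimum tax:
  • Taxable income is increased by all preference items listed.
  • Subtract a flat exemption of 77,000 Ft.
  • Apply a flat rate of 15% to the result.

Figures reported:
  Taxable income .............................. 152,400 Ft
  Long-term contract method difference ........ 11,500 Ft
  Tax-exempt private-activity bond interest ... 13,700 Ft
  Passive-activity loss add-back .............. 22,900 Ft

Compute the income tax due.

18,856 Ft

Minimum tax:
  Adjusted income: 152,400 Ft + 11,500 Ft + 13,700 Ft + 22,900 Ft = 200,500 Ft
  Less exemption 77,000 Ft → base 123,500 Ft
  123,500 Ft × 15% = 18,525 Ft

Regular income tax:
  31,000 Ft × 6% = 1,860 Ft
  121,400 Ft × 14% = 16,996 Ft
  → 18,856 Ft

18,856 Ft > 18,525 Ft, so the regular income tax governs.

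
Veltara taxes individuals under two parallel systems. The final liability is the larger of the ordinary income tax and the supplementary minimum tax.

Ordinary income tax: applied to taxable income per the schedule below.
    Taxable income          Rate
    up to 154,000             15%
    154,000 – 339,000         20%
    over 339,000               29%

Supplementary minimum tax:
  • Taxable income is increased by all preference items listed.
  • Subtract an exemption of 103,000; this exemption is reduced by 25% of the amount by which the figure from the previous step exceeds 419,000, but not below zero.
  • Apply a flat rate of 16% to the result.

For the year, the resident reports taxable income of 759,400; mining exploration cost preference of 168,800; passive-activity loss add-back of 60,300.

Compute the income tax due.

Supplementary minimum tax:
  Adjusted income: 759,400 + 168,800 + 60,300 = 988,500
  Exemption: 25% × (988,500 − 419,000) = 142,375 ≥ 103,000, so the exemption is fully phased out
  Base: 988,500 − 0 = 988,500
  988,500 × 16% = 158,160

Ordinary income tax:
  154,000 × 15% = 23,100
  185,000 × 20% = 37,000
  420,400 × 29% = 121,916
  → 182,016

182,016 > 158,160, so the ordinary income tax governs.

182,016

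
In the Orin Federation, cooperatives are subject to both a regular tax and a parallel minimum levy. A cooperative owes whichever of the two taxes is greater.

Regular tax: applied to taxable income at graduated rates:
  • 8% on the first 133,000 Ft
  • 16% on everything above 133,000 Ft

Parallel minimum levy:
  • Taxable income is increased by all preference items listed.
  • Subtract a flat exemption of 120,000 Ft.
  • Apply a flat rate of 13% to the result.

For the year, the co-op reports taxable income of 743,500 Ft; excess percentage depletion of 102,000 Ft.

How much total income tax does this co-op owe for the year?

Parallel minimum levy:
  Adjusted income: 743,500 Ft + 102,000 Ft = 845,500 Ft
  Less exemption 120,000 Ft → base 725,500 Ft
  725,500 Ft × 13% = 94,315 Ft

Regular tax:
  133,000 Ft × 8% = 10,640 Ft
  610,500 Ft × 16% = 97,680 Ft
  → 108,320 Ft

108,320 Ft > 94,315 Ft, so the regular tax governs.

108,320 Ft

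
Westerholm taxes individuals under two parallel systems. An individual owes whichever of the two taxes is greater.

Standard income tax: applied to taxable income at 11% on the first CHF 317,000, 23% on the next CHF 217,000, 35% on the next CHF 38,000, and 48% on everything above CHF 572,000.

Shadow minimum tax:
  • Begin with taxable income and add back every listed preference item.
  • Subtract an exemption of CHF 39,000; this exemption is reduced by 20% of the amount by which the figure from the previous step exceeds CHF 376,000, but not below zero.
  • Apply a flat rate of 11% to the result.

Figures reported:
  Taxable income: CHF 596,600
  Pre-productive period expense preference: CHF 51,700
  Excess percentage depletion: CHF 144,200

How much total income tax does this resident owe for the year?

Shadow minimum tax:
  Adjusted income: CHF 596,600 + CHF 51,700 + CHF 144,200 = CHF 792,500
  Exemption: 20% × (CHF 792,500 − CHF 376,000) = CHF 83,300 ≥ CHF 39,000, so the exemption is fully phased out
  Base: CHF 792,500 − CHF 0 = CHF 792,500
  CHF 792,500 × 11% = CHF 87,175

Standard income tax:
  CHF 317,000 × 11% = CHF 34,870
  CHF 217,000 × 23% = CHF 49,910
  CHF 38,000 × 35% = CHF 13,300
  CHF 24,600 × 48% = CHF 11,808
  → CHF 109,888

CHF 109,888 > CHF 87,175, so the standard income tax governs.

CHF 109,888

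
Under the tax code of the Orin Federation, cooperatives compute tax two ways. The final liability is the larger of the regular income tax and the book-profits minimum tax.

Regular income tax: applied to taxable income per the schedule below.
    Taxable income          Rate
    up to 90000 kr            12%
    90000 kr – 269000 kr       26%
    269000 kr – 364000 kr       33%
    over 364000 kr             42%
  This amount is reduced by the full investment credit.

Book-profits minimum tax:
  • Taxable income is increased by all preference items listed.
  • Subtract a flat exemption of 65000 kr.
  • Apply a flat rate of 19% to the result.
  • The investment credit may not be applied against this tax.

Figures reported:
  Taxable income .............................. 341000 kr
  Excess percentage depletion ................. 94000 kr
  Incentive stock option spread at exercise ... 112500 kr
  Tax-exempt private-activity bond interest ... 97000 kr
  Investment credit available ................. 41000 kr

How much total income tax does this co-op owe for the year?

Regular income tax:
  90000 kr × 12% = 10800 kr
  179000 kr × 26% = 46540 kr
  72000 kr × 33% = 23760 kr
  → 81100 kr
  Less investment credit 41000 kr → 40100 kr

Book-profits minimum tax:
  Adjusted income: 341000 kr + 94000 kr + 112500 kr + 97000 kr = 644500 kr
  Less exemption 65000 kr → base 579500 kr
  579500 kr × 19% = 110105 kr

110105 kr > 40100 kr, so the book-profits minimum tax is the binding amount.

110105 kr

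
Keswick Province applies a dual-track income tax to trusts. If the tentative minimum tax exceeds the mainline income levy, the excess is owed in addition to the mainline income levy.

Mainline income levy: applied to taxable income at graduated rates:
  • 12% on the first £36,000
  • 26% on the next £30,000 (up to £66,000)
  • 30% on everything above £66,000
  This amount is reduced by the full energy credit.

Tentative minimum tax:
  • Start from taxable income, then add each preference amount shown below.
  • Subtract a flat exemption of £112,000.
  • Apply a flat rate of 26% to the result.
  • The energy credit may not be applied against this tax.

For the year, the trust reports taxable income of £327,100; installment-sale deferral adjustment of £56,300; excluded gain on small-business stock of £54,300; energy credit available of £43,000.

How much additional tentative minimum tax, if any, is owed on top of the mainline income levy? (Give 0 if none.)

Tentative minimum tax:
  Adjusted income: £327,100 + £56,300 + £54,300 = £437,700
  Less exemption £112,000 → base £325,700
  £325,700 × 26% = £84,682

Mainline income levy:
  £36,000 × 12% = £4,320
  £30,000 × 26% = £7,800
  £261,100 × 30% = £78,330
  → £90,450
  Less energy credit £43,000 → £47,450

Excess of tentative minimum tax over mainline income levy: £84,682 − £47,450 = £37,232.

£37,232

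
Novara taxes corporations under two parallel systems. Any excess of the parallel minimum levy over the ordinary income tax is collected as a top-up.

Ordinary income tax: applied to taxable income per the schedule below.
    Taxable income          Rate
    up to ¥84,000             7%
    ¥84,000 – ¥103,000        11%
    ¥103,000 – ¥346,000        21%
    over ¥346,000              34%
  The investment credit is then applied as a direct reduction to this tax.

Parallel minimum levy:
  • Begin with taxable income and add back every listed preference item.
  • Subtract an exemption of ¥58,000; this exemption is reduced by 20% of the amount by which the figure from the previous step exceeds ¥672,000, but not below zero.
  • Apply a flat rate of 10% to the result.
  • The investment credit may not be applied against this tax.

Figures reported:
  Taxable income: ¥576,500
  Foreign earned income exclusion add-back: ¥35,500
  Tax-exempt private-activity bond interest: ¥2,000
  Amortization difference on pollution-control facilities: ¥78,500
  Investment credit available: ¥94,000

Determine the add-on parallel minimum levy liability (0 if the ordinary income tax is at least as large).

¥20,490

Ordinary income tax:
  ¥84,000 × 7% = ¥5,880
  ¥19,000 × 11% = ¥2,090
  ¥243,000 × 21% = ¥51,030
  ¥230,500 × 34% = ¥78,370
  → ¥137,370
  Less investment credit ¥94,000 → ¥43,370

Parallel minimum levy:
  Adjusted income: ¥576,500 + ¥35,500 + ¥2,000 + ¥78,500 = ¥692,500
  Exemption: ¥58,000 − 20% × (¥692,500 − ¥672,000) = ¥58,000 − ¥4,100 = ¥53,900
  Base: ¥692,500 − ¥53,900 = ¥638,600
  ¥638,600 × 10% = ¥63,860

Excess of parallel minimum levy over ordinary income tax: ¥63,860 − ¥43,370 = ¥20,490.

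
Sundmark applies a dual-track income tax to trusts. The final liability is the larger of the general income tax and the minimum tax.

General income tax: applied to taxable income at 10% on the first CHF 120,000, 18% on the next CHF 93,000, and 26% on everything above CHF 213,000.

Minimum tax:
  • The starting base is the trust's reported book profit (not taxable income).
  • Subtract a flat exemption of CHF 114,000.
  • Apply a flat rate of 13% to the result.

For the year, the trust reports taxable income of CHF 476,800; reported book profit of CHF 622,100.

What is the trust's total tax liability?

CHF 97,328

Minimum tax:
  Base (reported book profit): CHF 622,100
  Less exemption CHF 114,000 → base CHF 508,100
  CHF 508,100 × 13% = CHF 66,053

General income tax:
  CHF 120,000 × 10% = CHF 12,000
  CHF 93,000 × 18% = CHF 16,740
  CHF 263,800 × 26% = CHF 68,588
  → CHF 97,328

CHF 97,328 > CHF 66,053, so the general income tax governs.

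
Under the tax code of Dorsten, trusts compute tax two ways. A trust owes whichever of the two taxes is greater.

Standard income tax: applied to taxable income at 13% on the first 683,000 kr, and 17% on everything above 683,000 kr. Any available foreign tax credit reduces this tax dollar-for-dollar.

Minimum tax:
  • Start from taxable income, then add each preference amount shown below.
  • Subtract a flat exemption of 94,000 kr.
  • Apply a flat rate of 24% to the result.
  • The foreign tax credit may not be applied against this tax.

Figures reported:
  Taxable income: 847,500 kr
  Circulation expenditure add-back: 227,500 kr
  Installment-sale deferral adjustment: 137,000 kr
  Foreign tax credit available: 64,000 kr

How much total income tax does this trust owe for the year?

268,320 kr

Minimum tax:
  Adjusted income: 847,500 kr + 227,500 kr + 137,000 kr = 1,212,000 kr
  Less exemption 94,000 kr → base 1,118,000 kr
  1,118,000 kr × 24% = 268,320 kr

Standard income tax:
  683,000 kr × 13% = 88,790 kr
  164,500 kr × 17% = 27,965 kr
  → 116,755 kr
  Less foreign tax credit 64,000 kr → 52,755 kr

268,320 kr > 52,755 kr, so the minimum tax is the binding amount.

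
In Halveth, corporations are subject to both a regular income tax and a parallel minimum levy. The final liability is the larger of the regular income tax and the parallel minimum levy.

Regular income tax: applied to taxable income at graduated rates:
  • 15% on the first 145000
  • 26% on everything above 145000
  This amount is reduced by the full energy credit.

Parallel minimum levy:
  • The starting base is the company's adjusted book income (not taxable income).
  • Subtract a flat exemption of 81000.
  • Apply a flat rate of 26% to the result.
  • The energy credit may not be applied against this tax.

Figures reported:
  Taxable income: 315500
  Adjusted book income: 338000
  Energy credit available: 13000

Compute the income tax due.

66820

Regular income tax:
  145000 × 15% = 21750
  170500 × 26% = 44330
  → 66080
  Less energy credit 13000 → 53080

Parallel minimum levy:
  Base (adjusted book income): 338000
  Less exemption 81000 → base 257000
  257000 × 26% = 66820

66820 > 53080, so the parallel minimum levy is the binding amount.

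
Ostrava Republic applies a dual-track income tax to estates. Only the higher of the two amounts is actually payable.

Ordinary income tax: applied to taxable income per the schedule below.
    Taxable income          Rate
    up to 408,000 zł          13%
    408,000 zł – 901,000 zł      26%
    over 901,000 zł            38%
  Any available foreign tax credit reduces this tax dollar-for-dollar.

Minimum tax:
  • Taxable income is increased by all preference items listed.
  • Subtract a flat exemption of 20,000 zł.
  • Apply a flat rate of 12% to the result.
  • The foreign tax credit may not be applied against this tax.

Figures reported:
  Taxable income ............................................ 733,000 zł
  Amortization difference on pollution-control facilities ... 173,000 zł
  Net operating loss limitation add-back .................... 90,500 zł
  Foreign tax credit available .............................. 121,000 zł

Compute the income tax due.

117,180 zł

Minimum tax:
  Adjusted income: 733,000 zł + 173,000 zł + 90,500 zł = 996,500 zł
  Less exemption 20,000 zł → base 976,500 zł
  976,500 zł × 12% = 117,180 zł

Ordinary income tax:
  408,000 zł × 13% = 53,040 zł
  325,000 zł × 26% = 84,500 zł
  → 137,540 zł
  Less foreign tax credit 121,000 zł → 16,540 zł

117,180 zł > 16,540 zł, so the minimum tax is the binding amount.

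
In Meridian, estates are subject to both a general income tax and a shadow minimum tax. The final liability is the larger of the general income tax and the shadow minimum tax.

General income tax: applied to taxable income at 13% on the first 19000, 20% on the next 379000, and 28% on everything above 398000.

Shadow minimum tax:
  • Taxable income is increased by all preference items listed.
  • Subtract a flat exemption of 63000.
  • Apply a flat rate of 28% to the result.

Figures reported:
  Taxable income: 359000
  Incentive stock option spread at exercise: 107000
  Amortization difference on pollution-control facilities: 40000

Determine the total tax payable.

Shadow minimum tax:
  Adjusted income: 359000 + 107000 + 40000 = 506000
  Less exemption 63000 → base 443000
  443000 × 28% = 124040

General income tax:
  19000 × 13% = 2470
  340000 × 20% = 68000
  → 70470

124040 > 70470, so the shadow minimum tax is the binding amount.

124040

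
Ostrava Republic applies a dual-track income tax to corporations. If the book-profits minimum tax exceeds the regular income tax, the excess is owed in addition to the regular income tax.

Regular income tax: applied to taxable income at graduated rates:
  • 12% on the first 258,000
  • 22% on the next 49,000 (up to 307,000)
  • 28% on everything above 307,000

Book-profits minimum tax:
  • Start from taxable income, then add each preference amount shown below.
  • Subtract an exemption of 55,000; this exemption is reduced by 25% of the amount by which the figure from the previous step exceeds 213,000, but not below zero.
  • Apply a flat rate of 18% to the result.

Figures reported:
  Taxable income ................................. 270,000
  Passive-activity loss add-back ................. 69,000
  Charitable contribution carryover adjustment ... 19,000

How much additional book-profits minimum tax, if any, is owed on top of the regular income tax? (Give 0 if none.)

Regular income tax:
  258,000 × 12% = 30,960
  12,000 × 22% = 2,640
  → 33,600

Book-profits minimum tax:
  Adjusted income: 270,000 + 69,000 + 19,000 = 358,000
  Exemption: 55,000 − 25% × (358,000 − 213,000) = 55,000 − 36,250 = 18,750
  Base: 358,000 − 18,750 = 339,250
  339,250 × 18% = 61,065

Excess of book-profits minimum tax over regular income tax: 61,065 − 33,600 = 27,465.

27,465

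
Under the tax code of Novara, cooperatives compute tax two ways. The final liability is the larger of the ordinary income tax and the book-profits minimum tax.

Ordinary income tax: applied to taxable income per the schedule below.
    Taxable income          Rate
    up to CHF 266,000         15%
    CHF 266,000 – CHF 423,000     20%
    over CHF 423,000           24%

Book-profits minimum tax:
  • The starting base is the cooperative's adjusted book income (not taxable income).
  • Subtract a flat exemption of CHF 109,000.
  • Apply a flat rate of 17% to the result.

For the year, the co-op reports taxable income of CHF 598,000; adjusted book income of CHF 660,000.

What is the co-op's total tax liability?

Book-profits minimum tax:
  Base (adjusted book income): CHF 660,000
  Less exemption CHF 109,000 → base CHF 551,000
  CHF 551,000 × 17% = CHF 93,670

Ordinary income tax:
  CHF 266,000 × 15% = CHF 39,900
  CHF 157,000 × 20% = CHF 31,400
  CHF 175,000 × 24% = CHF 42,000
  → CHF 113,300

CHF 113,300 > CHF 93,670, so the ordinary income tax governs.

CHF 113,300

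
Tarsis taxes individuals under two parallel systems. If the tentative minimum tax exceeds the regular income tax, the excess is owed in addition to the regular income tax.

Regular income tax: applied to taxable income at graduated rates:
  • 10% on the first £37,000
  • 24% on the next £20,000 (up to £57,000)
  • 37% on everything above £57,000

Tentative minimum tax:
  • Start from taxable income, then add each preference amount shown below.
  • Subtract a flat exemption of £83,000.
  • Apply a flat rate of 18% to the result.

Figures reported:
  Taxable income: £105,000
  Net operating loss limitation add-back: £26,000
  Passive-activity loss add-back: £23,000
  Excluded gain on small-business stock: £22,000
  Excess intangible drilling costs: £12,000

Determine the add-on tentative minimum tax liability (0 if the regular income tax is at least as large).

Tentative minimum tax:
  Adjusted income: £105,000 + £26,000 + £23,000 + £22,000 + £12,000 = £188,000
  Less exemption £83,000 → base £105,000
  £105,000 × 18% = £18,900

Regular income tax:
  £37,000 × 10% = £3,700
  £20,000 × 24% = £4,800
  £48,000 × 37% = £17,760
  → £26,260

£18,900 ≤ £26,260, so no add-on is due.

£0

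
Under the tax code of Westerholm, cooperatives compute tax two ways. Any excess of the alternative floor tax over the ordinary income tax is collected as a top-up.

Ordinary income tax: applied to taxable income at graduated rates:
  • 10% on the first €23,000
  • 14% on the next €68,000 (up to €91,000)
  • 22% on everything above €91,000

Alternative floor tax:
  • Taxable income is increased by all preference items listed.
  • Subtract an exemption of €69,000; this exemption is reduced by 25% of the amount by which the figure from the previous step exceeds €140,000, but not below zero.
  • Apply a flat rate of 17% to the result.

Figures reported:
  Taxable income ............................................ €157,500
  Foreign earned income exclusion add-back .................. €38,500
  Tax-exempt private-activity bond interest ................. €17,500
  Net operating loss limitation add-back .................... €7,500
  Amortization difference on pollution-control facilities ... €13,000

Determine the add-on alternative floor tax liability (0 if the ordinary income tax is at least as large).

€5,595

Alternative floor tax:
  Adjusted income: €157,500 + €38,500 + €17,500 + €7,500 + €13,000 = €234,000
  Exemption: €69,000 − 25% × (€234,000 − €140,000) = €69,000 − €23,500 = €45,500
  Base: €234,000 − €45,500 = €188,500
  €188,500 × 17% = €32,045

Ordinary income tax:
  €23,000 × 10% = €2,300
  €68,000 × 14% = €9,520
  €66,500 × 22% = €14,630
  → €26,450

Excess of alternative floor tax over ordinary income tax: €32,045 − €26,450 = €5,595.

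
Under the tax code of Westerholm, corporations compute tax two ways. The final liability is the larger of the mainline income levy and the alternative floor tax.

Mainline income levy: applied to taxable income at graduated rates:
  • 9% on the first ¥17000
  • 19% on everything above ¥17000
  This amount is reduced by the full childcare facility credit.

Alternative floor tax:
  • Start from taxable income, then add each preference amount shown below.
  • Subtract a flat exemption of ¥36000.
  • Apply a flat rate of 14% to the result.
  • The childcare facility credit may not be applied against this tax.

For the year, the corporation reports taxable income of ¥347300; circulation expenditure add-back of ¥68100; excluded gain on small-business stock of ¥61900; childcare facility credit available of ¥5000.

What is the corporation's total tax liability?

Alternative floor tax:
  Adjusted income: ¥347300 + ¥68100 + ¥61900 = ¥477300
  Less exemption ¥36000 → base ¥441300
  ¥441300 × 14% = ¥61782

Mainline income levy:
  ¥17000 × 9% = ¥1530
  ¥330300 × 19% = ¥62757
  → ¥64287
  Less childcare facility credit ¥5000 → ¥59287

¥61782 > ¥59287, so the alternative floor tax is the binding amount.

¥61782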